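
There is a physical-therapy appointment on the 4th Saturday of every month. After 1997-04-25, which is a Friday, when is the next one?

April 1997 starts on a Tuesday; its first Saturday is the 5th, so the 4th Saturday is the 26th — 1997-04-26.
1997-04-26 is after 1997-04-25, so that is the next one.

1997-04-26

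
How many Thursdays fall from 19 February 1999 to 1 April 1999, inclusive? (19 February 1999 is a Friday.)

6

19 February 1999 is a Friday; the first Thursday on or after it is 25 February 1999 (6 days later).
From 25 February 1999 to 1 April 1999: 3 + 31 + 1 = 35 days (rest of February, March, April).
35 ÷ 7 = 5 full weeks with remainder 0, so 5 more Thursdays after the first → 6.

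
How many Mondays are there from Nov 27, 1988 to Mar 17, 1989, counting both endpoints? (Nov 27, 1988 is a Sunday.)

Nov 27, 1988 is a Sunday; the first Monday on or after it is Nov 28, 1988 (1 day later).
From Nov 28, 1988 to Mar 17, 1989: 2 + 31 + 31 + 28 + 17 = 109 days (rest of Nov, Dec, Jan, Feb, Mar).
109 ÷ 7 = 15 full weeks with remainder 4, so 15 more Mondays after the first → 16.

16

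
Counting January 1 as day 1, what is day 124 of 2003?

January has 31 days (124 − 31 = 93 remain).
February has 28 days (93 − 28 = 65 remain).
March has 31 days (65 − 31 = 34 remain).
April has 30 days (34 − 30 = 4 remain).
4 into May → May 4.

May 4, 2003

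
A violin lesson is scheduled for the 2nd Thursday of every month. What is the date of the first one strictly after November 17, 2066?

November 2066 starts on a Monday; its first Thursday is the 4th, so the 2nd Thursday is the 11th — November 11, 2066.
That is not after November 17, 2066, so look at December 2066.
December 2066 starts on a Wednesday; its first Thursday is the 2nd, so the 2nd Thursday is the 9th — December 9, 2066.

December 9, 2066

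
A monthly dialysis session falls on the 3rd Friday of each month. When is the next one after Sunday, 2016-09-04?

2016-09-16

September 2016 starts on a Thursday; its first Friday is the 2nd, so the 3rd Friday is the 16th — 2016-09-16.
2016-09-16 is after 2016-09-04, so that is the next one.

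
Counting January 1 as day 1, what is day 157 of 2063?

2063-06-06

January has 31 days (157 − 31 = 126 remain).
February has 28 days (126 − 28 = 98 remain).
March has 31 days (98 − 31 = 67 remain).
April has 30 days (67 − 30 = 37 remain).
May has 31 days (37 − 31 = 6 remain).
6 into June → June 6.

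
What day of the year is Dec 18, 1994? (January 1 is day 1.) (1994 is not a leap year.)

352

Days in months before Dec: 31 + 28 + 31 + 30 + 31 + 30 + 31 + 31 + 30 + 31 + 30 = 334.
Plus 18 days into Dec → day 352.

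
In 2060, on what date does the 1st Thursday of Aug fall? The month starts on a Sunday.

Aug 2060 begins on a Sunday, so the first Thursday is Aug 5 (4 days later).

Aug 5, 2060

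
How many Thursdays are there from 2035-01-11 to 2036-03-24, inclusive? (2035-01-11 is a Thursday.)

2035-01-11 is a Thursday; the first Thursday on or after it is 2035-01-11.
From 2035-01-11 to 2036-03-24: 354 + 84 = 438 days (rest of 2035, to 2036-03-24 in 2036).
438 ÷ 7 = 62 full weeks with remainder 4, so 62 more Thursdays after the first → 63.

63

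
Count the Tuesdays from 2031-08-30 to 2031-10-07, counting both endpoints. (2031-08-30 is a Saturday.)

6

2031-08-30 is a Saturday; the first Tuesday on or after it is 2031-09-02 (3 days later).
From 2031-09-02 to 2031-10-07: 28 + 7 = 35 days (rest of September, October).
35 ÷ 7 = 5 full weeks with remainder 0, so 5 more Tuesdays after the first → 6.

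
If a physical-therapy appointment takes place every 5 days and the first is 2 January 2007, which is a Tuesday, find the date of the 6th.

The 6th occurrence is 5 intervals after the first: 5 × 5 = 25 days after 2 January 2007.
25 days later is 27 January 2007.

27 January 2007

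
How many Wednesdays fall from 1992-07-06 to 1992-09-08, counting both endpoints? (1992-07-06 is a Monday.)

1992-07-06 is a Monday; the first Wednesday on or after it is 1992-07-08 (2 days later).
From 1992-07-08 to 1992-09-08: 23 + 31 + 8 = 62 days (rest of July, August, September).
62 ÷ 7 = 8 full weeks with remainder 6, so 8 more Wednesdays after the first → 9.

9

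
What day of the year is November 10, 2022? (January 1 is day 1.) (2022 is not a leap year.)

Days in months before November: 31 + 28 + 31 + 30 + 31 + 30 + 31 + 31 + 30 + 31 = 304.
Plus 10 days into November → day 314.

314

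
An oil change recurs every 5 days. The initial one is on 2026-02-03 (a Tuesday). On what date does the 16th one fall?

2026-04-19

The 16th occurrence is 15 intervals after the first: 15 × 5 = 75 days after 2026-02-03.
February has 28 days — 25 days to the end of February leaves 50.
March has 31 days (19 left).
19 days into April → 2026-04-19.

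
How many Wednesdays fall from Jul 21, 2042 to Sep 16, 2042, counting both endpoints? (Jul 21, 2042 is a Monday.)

Jul 21, 2042 is a Monday; the first Wednesday on or after it is Jul 23, 2042 (2 days later).
From Jul 23, 2042 to Sep 16, 2042: 8 + 31 + 16 = 55 days (rest of Jul, Aug, Sep).
55 ÷ 7 = 7 full weeks with remainder 6, so 7 more Wednesdays after the first → 8.

8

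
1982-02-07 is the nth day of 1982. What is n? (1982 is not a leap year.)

38

Days in months before February: 31 = 31.
Plus 7 days into February → day 38.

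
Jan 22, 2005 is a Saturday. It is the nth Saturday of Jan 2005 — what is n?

Day 22 falls in week ⌈22/7⌉ of the month.
Days 1–7 hold the 1st Saturday, 8–14 the 2nd, 15–21 the 3rd, 22–28 the 4th, 29–31 the 5th.
22 is in the range for the 4th.

4th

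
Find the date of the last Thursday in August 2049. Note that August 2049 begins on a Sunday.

August 2049 begins on a Sunday, so the first Thursday is August 5 (4 days later).
August 2049 has 31 days. Adding weeks: 5, 12, 19, 26 — the last one ≤ 31 is the 26th.

26 August 2049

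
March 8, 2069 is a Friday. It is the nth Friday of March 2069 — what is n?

Day 8 falls in week ⌈8/7⌉ of the month.
Days 1–7 hold the 1st Friday, 8–14 the 2nd, 15–21 the 3rd, 22–28 the 4th, 29–31 the 5th.
8 is in the range for the 2nd.

2nd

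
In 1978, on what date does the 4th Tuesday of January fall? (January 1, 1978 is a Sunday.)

January 1978 begins on a Sunday, so the first Tuesday is January 3 (2 days later).
The 4th Tuesday is 3 weeks later: 3 + 21 = 24.

24 January 1978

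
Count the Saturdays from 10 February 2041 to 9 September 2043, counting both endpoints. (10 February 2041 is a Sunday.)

10 February 2041 is a Sunday; the first Saturday on or after it is 16 February 2041 (6 days later).
From 16 February 2041 to 9 September 2043: 318 + 365 + 252 = 935 days (rest of 2041, 2042, to 9 September 2043 in 2043).
935 ÷ 7 = 133 full weeks with remainder 4, so 133 more Saturdays after the first → 134.

134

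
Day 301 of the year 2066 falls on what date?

January has 31 days (301 − 31 = 270 remain).
February has 28 days (270 − 28 = 242 remain).
March has 31 days (242 − 31 = 211 remain).
April has 30 days (211 − 30 = 181 remain).
May has 31 days (181 − 31 = 150 remain).
June has 30 days (150 − 30 = 120 remain).
July has 31 days (120 − 31 = 89 remain).
August has 31 days (89 − 31 = 58 remain).
September has 30 days (58 − 30 = 28 remain).
28 into October → October 28.

28 October 2066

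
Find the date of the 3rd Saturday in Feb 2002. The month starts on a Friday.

Feb 2002 begins on a Friday, so the first Saturday is Feb 2 (1 day later).
The 3rd Saturday is 2 weeks later: 2 + 14 = 16.

Feb 16, 2002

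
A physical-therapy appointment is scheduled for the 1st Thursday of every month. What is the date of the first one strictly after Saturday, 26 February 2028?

2 March 2028

February 2028 starts on a Tuesday, so its 1st Thursday is 3 February 2028 (2 days in).
That is not after 26 February 2028, so look at March 2028.
March 2028 starts on a Wednesday, so its 1st Thursday is 2 March 2028 (1 day in).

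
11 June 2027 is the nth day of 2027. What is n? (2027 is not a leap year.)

162

Days in months before June: 31 + 28 + 31 + 30 + 31 = 151.
Plus 11 days into June → day 162.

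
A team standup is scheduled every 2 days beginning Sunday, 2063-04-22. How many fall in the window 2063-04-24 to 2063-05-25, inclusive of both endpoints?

16

Occurrences land 2·i days after 2063-04-22 for i = 0, 1, 2, …
2063-04-24 is 2 days after the start; 2 ÷ 2 = 1 remainder 0. First occurrence in the window: #2 on 2063-04-24 (1×2 = 2 days in).
2063-05-25 is 33 days after the start; 33 ÷ 2 = 16 remainder 1. Last occurrence in the window: #17 on 2063-05-24.
Occurrences #2 through #17: 16 in total.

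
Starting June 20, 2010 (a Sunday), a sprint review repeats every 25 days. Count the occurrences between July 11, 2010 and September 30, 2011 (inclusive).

Occurrences land 25·i days after June 20, 2010 for i = 0, 1, 2, …
July 11, 2010 is 21 days after the start; 21 ÷ 25 = 0 remainder 21; since the remainder is 21, round up to i = 1. First occurrence in the window: #2 on July 15, 2010 (1×25 = 25 days in).
September 30, 2011 is 467 days after the start; 467 ÷ 25 = 18 remainder 17. Last occurrence in the window: #19 on September 13, 2011.
Occurrences #2 through #19: 18 in total.

18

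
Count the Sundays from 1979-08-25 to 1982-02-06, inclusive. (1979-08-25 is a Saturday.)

128

1979-08-25 is a Saturday; the first Sunday on or after it is 1979-08-26 (1 day later).
From 1979-08-26 to 1982-02-06: 127 + 366 + 365 + 37 = 895 days (rest of 1979, 1980, 1981, to 1982-02-06 in 1982).
895 ÷ 7 = 127 full weeks with remainder 6, so 127 more Sundays after the first → 128.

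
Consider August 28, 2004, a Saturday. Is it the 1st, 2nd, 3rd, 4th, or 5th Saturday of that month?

Day 28 falls in week ⌈28/7⌉ of the month.
Days 1–7 hold the 1st Saturday, 8–14 the 2nd, 15–21 the 3rd, 22–28 the 4th, 29–31 the 5th.
28 is in the range for the 4th.

4th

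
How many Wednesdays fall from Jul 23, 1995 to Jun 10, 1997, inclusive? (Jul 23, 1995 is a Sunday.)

Jul 23, 1995 is a Sunday; the first Wednesday on or after it is Jul 26, 1995 (3 days later).
From Jul 26, 1995 to Jun 10, 1997: 158 + 366 + 161 = 685 days (rest of 1995, 1996, to Jun 10, 1997 in 1997).
685 ÷ 7 = 97 full weeks with remainder 6, so 97 more Wednesdays after the first → 98.

98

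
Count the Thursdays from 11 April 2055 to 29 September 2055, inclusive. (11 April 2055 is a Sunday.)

11 April 2055 is a Sunday; the first Thursday on or after it is 15 April 2055 (4 days later).
From 15 April 2055 to 29 September 2055: 15 + 31 + 30 + 31 + 31 + 29 = 167 days (rest of April, May, June, July, August, September).
167 ÷ 7 = 23 full weeks with remainder 6, so 23 more Thursdays after the first → 24.

24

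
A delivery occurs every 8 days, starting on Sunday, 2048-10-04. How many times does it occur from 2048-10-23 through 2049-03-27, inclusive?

Occurrences land 8·i days after 2048-10-04 for i = 0, 1, 2, …
2048-10-23 is 19 days after the start; 19 ÷ 8 = 2 remainder 3; since the remainder is 3, round up to i = 3. First occurrence in the window: #4 on 2048-10-28 (3×8 = 24 days in).
2049-03-27 is 174 days after the start; 174 ÷ 8 = 21 remainder 6. Last occurrence in the window: #22 on 2049-03-21.
Occurrences #4 through #22: 19 in total.

19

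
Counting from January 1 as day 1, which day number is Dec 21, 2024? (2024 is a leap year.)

Days in months before Dec: 31 + 29 + 31 + 30 + 31 + 30 + 31 + 31 + 30 + 31 + 30 = 335.
Plus 21 days into Dec → day 356.

356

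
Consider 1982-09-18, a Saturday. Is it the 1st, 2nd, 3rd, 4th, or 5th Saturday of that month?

Day 18 falls in week ⌈18/7⌉ of the month.
Days 1–7 hold the 1st Saturday, 8–14 the 2nd, 15–21 the 3rd, 22–28 the 4th, 29–31 the 5th.
18 is in the range for the 3rd.

3rd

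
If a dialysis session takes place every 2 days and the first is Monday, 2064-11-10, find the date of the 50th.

2065-02-16

The 50th occurrence is 49 intervals after the first: 49 × 2 = 98 days after 2064-11-10.
November has 30 days — 20 days to the end of November leaves 78.
December has 31 days (47 left).
January has 31 days (16 left).
16 days into February → 2065-02-16.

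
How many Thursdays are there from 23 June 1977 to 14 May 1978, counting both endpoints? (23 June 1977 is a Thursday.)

47

23 June 1977 is a Thursday; the first Thursday on or after it is 23 June 1977.
From 23 June 1977 to 14 May 1978: 191 + 134 = 325 days (rest of 1977, to 14 May 1978 in 1978).
325 ÷ 7 = 46 full weeks with remainder 3, so 46 more Thursdays after the first → 47.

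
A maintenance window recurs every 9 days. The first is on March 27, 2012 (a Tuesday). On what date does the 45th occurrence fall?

The 45th occurrence is 44 intervals after the first: 44 × 9 = 396 days after March 27, 2012.
March has 31 days — 4 days to the end of March leaves 392.
April has 30 days (362 left).
May has 31 days (331 left).
June has 30 days (301 left).
July has 31 days (270 left).
August has 31 days (239 left).
September has 30 days (209 left).
October has 31 days (178 left).
November has 30 days (148 left).
December has 31 days (117 left).
January has 31 days (86 left).
February has 28 days (58 left).
March has 31 days (27 left).
27 days into April → April 27, 2013.

April 27, 2013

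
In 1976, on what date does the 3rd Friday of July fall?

July 1976 begins on a Thursday, so the first Friday is July 2 (1 day later).
The 3rd Friday is 2 weeks later: 2 + 14 = 16.

July 16, 1976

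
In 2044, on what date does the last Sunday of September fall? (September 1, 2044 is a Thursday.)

25 September 2044

September 2044 begins on a Thursday, so the first Sunday is September 4 (3 days later).
September 2044 has 30 days. Adding weeks: 4, 11, 18, 25 — the last one ≤ 30 is the 25th.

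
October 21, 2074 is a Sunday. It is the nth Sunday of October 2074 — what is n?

3rd

Day 21 falls in week ⌈21/7⌉ of the month.
Days 1–7 hold the 1st Sunday, 8–14 the 2nd, 15–21 the 3rd, 22–28 the 4th, 29–31 the 5th.
21 is in the range for the 3rd.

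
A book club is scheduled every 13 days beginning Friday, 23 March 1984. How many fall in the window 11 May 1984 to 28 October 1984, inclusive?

13

Occurrences land 13·i days after 23 March 1984 for i = 0, 1, 2, …
11 May 1984 is 49 days after the start; 49 ÷ 13 = 3 remainder 10; since the remainder is 10, round up to i = 4. First occurrence in the window: #5 on 14 May 1984 (4×13 = 52 days in).
28 October 1984 is 219 days after the start; 219 ÷ 13 = 16 remainder 11. Last occurrence in the window: #17 on 17 October 1984.
Occurrences #5 through #17: 13 in total.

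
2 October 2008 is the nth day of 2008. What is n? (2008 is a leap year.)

Days in months before October: 31 + 29 + 31 + 30 + 31 + 30 + 31 + 31 + 30 = 274.
Plus 2 days into October → day 276.

276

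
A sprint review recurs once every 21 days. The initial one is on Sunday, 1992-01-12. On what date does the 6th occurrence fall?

1992-04-26

The 6th occurrence is 5 intervals after the first: 5 × 21 = 105 days after 1992-01-12.
January has 31 days — 19 days to the end of January leaves 86.
February has 29 days (57 left).
March has 31 days (26 left).
26 days into April → 1992-04-26.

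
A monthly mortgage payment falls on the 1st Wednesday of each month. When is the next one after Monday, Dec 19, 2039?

Jan 4, 2040

Dec 2039 starts on a Thursday, so its 1st Wednesday is Dec 7, 2039 (6 days in).
That is not after Dec 19, 2039, so look at Jan 2040.
Jan 2040 starts on a Sunday, so its 1st Wednesday is Jan 4, 2040 (3 days in).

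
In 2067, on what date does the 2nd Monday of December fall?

December 12, 2067

The first Monday of December 2067 is December 5.
The 2nd Monday is 1 weeks later: 5 + 7 = 12.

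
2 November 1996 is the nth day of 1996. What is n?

Days in months before November: 31 + 29 + 31 + 30 + 31 + 30 + 31 + 31 + 30 + 31 = 305.
Plus 2 days into November → day 307.

307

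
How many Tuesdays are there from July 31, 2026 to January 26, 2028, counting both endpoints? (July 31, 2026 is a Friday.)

July 31, 2026 is a Friday; the first Tuesday on or after it is August 4, 2026 (4 days later).
From August 4, 2026 to January 26, 2028: 149 + 365 + 26 = 540 days (rest of 2026, 2027, to January 26, 2028 in 2028).
540 ÷ 7 = 77 full weeks with remainder 1, so 77 more Tuesdays after the first → 78.

78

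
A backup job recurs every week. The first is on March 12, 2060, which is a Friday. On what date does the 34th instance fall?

The 34th occurrence is 33 intervals after the first: 33 × 7 = 231 days after March 12, 2060.
March has 31 days — 19 days to the end of March leaves 212.
April has 30 days (182 left).
May has 31 days (151 left).
June has 30 days (121 left).
July has 31 days (90 left).
August has 31 days (59 left).
September has 30 days (29 left).
29 days into October → October 29, 2060.

October 29, 2060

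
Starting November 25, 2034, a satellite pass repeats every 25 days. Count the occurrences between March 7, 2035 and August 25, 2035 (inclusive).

6

Occurrences land 25·i days after November 25, 2034 for i = 0, 1, 2, …
March 7, 2035 is 102 days after the start; 102 ÷ 25 = 4 remainder 2; since the remainder is 2, round up to i = 5. First occurrence in the window: #6 on March 30, 2035 (5×25 = 125 days in).
August 25, 2035 is 273 days after the start; 273 ÷ 25 = 10 remainder 23. Last occurrence in the window: #11 on August 2, 2035.
Occurrences #6 through #11: 6 in total.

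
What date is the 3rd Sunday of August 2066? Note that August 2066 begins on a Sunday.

August 15, 2066

August 2066 begins on a Sunday, so the first Sunday is August 1.
The 3rd Sunday is 2 weeks later: 1 + 14 = 15.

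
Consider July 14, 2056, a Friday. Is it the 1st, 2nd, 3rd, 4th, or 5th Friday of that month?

Day 14 falls in week ⌈14/7⌉ of the month.
Days 1–7 hold the 1st Friday, 8–14 the 2nd, 15–21 the 3rd, 22–28 the 4th, 29–31 the 5th.
14 is in the range for the 2nd.

2nd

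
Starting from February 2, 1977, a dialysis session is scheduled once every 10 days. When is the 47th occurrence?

May 8, 1978

The 47th occurrence is 46 intervals after the first: 46 × 10 = 460 days after February 2, 1977.
February has 28 days — 26 days to the end of February leaves 434.
From end of February to end of 1977 is 306 days (128 left).
January has 31 days (97 left).
February has 28 days (69 left).
March has 31 days (38 left).
April has 30 days (8 left).
8 days into May → May 8, 1978.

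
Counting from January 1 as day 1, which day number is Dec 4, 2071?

Days in months before Dec: 31 + 28 + 31 + 30 + 31 + 30 + 31 + 31 + 30 + 31 + 30 = 334.
Plus 4 days into Dec → day 338.

338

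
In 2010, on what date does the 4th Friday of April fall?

April 2010 begins on a Thursday, so the first Friday is April 2 (1 day later).
The 4th Friday is 3 weeks later: 2 + 21 = 23.

April 23, 2010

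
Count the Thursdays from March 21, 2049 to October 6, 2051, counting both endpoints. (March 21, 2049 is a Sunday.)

March 21, 2049 is a Sunday; the first Thursday on or after it is March 25, 2049 (4 days later).
From March 25, 2049 to October 6, 2051: 281 + 365 + 279 = 925 days (rest of 2049, 2050, to October 6, 2051 in 2051).
925 ÷ 7 = 132 full weeks with remainder 1, so 132 more Thursdays after the first → 133.

133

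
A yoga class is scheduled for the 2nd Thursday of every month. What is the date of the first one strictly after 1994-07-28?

1994-08-11

July 1994 starts on a Friday; its first Thursday is the 7th, so the 2nd Thursday is the 14th — 1994-07-14.
That is not after 1994-07-28, so look at August 1994.
August 1994 starts on a Monday; its first Thursday is the 4th, so the 2nd Thursday is the 11th — 1994-08-11.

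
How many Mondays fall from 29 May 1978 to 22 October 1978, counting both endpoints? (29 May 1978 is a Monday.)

21

29 May 1978 is a Monday; the first Monday on or after it is 29 May 1978.
From 29 May 1978 to 22 October 1978: 2 + 30 + 31 + 31 + 30 + 22 = 146 days (rest of May, June, July, August, September, October).
146 ÷ 7 = 20 full weeks with remainder 6, so 20 more Mondays after the first → 21.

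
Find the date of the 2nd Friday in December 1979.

December 1979 begins on a Saturday, so the first Friday is December 7 (6 days later).
The 2nd Friday is 1 weeks later: 7 + 7 = 14.

December 14, 1979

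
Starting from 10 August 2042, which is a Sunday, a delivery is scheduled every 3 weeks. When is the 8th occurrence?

4 January 2043

The 8th occurrence is 7 intervals after the first: 7 × 21 = 147 days after 10 August 2042.
August has 31 days — 21 days to the end of August leaves 126.
September has 30 days (96 left).
October has 31 days (65 left).
November has 30 days (35 left).
December has 31 days (4 left).
4 days into January → 4 January 2043.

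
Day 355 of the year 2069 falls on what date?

2069-12-21

January has 31 days (355 − 31 = 324 remain).
February has 28 days (324 − 28 = 296 remain).
March has 31 days (296 − 31 = 265 remain).
April has 30 days (265 − 30 = 235 remain).
May has 31 days (235 − 31 = 204 remain).
June has 30 days (204 − 30 = 174 remain).
July has 31 days (174 − 31 = 143 remain).
August has 31 days (143 − 31 = 112 remain).
September has 30 days (112 − 30 = 82 remain).
October has 31 days (82 − 31 = 51 remain).
November has 30 days (51 − 30 = 21 remain).
21 into December → December 21.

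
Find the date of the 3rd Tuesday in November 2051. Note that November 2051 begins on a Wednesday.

November 2051 begins on a Wednesday, so the first Tuesday is November 7 (6 days later).
The 3rd Tuesday is 2 weeks later: 7 + 14 = 21.

2051-11-21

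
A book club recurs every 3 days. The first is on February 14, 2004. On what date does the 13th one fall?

The 13th occurrence is 12 intervals after the first: 12 × 3 = 36 days after February 14, 2004.
February has 29 days — 15 days to the end of February leaves 21.
21 days into March → March 21, 2004.

March 21, 2004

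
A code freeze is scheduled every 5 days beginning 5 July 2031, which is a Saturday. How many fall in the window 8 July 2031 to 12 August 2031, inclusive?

Occurrences land 5·i days after 5 July 2031 for i = 0, 1, 2, …
8 July 2031 is 3 days after the start; 3 ÷ 5 = 0 remainder 3; since the remainder is 3, round up to i = 1. First occurrence in the window: #2 on 10 July 2031 (1×5 = 5 days in).
12 August 2031 is 38 days after the start; 38 ÷ 5 = 7 remainder 3. Last occurrence in the window: #8 on 9 August 2031.
Occurrences #2 through #8: 7 in total.

7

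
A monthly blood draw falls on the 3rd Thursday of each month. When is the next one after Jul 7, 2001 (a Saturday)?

Jul 2001 starts on a Sunday; its first Thursday is the 5th, so the 3rd Thursday is the 19th — Jul 19, 2001.
Jul 19, 2001 is after Jul 7, 2001, so that is the next one.

Jul 19, 2001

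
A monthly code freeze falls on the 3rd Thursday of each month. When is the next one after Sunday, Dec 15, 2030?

Dec 19, 2030

Dec 2030 starts on a Sunday; its first Thursday is the 5th, so the 3rd Thursday is the 19th — Dec 19, 2030.
Dec 19, 2030 is after Dec 15, 2030, so that is the next one.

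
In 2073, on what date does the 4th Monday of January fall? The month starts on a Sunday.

January 2073 begins on a Sunday, so the first Monday is January 2 (1 day later).
The 4th Monday is 3 weeks later: 2 + 21 = 23.

January 23, 2073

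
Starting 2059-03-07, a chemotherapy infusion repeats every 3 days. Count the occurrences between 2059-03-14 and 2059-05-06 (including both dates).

Occurrences land 3·i days after 2059-03-07 for i = 0, 1, 2, …
2059-03-14 is 7 days after the start; 7 ÷ 3 = 2 remainder 1; since the remainder is 1, round up to i = 3. First occurrence in the window: #4 on 2059-03-16 (3×3 = 9 days in).
2059-05-06 is 60 days after the start; 60 ÷ 3 = 20 remainder 0. Last occurrence in the window: #21 on 2059-05-06.
Occurrences #4 through #21: 18 in total.

18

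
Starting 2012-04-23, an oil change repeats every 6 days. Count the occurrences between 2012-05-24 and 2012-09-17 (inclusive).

Occurrences land 6·i days after 2012-04-23 for i = 0, 1, 2, …
2012-05-24 is 31 days after the start; 31 ÷ 6 = 5 remainder 1; since the remainder is 1, round up to i = 6. First occurrence in the window: #7 on 2012-05-29 (6×6 = 36 days in).
2012-09-17 is 147 days after the start; 147 ÷ 6 = 24 remainder 3. Last occurrence in the window: #25 on 2012-09-14.
Occurrences #7 through #25: 19 in total.

19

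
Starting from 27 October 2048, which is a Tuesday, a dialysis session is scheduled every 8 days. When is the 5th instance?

The 5th occurrence is 4 intervals after the first: 4 × 8 = 32 days after 27 October 2048.
October has 31 days — 4 days to the end of October leaves 28.
28 days into November → 28 November 2048.

28 November 2048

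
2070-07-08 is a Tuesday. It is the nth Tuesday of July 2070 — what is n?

2nd

Day 8 falls in week ⌈8/7⌉ of the month.
Days 1–7 hold the 1st Tuesday, 8–14 the 2nd, 15–21 the 3rd, 22–28 the 4th, 29–31 the 5th.
8 is in the range for the 2nd.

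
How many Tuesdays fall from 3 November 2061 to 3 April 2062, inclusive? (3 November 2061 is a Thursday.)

21

3 November 2061 is a Thursday; the first Tuesday on or after it is 8 November 2061 (5 days later).
From 8 November 2061 to 3 April 2062: 22 + 31 + 31 + 28 + 31 + 3 = 146 days (rest of November, December, January, February, March, April).
146 ÷ 7 = 20 full weeks with remainder 6, so 20 more Tuesdays after the first → 21.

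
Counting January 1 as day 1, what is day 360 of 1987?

December 26, 1987

January has 31 days (360 − 31 = 329 remain).
February has 28 days (329 − 28 = 301 remain).
March has 31 days (301 − 31 = 270 remain).
April has 30 days (270 − 30 = 240 remain).
May has 31 days (240 − 31 = 209 remain).
June has 30 days (209 − 30 = 179 remain).
July has 31 days (179 − 31 = 148 remain).
August has 31 days (148 − 31 = 117 remain).
September has 30 days (117 − 30 = 87 remain).
October has 31 days (87 − 31 = 56 remain).
November has 30 days (56 − 30 = 26 remain).
26 into December → December 26.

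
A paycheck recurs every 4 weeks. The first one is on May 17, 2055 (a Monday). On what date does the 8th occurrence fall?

November 29, 2055

The 8th occurrence is 7 intervals after the first: 7 × 28 = 196 days after May 17, 2055.
May has 31 days — 14 days to the end of May leaves 182.
June has 30 days (152 left).
July has 31 days (121 left).
August has 31 days (90 left).
September has 30 days (60 left).
October has 31 days (29 left).
29 days into November → November 29, 2055.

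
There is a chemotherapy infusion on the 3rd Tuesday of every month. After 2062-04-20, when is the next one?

April 2062 starts on a Saturday; its first Tuesday is the 4th, so the 3rd Tuesday is the 18th — 2062-04-18.
That is not after 2062-04-20, so look at May 2062.
May 2062 starts on a Monday; its first Tuesday is the 2nd, so the 3rd Tuesday is the 16th — 2062-05-16.

2062-05-16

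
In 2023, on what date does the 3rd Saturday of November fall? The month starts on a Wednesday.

November 2023 begins on a Wednesday, so the first Saturday is November 4 (3 days later).
The 3rd Saturday is 2 weeks later: 4 + 14 = 18.

2023-11-18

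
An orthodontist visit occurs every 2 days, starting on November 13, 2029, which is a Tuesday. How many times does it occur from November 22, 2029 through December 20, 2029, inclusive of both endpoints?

Occurrences land 2·i days after November 13, 2029 for i = 0, 1, 2, …
November 22, 2029 is 9 days after the start; 9 ÷ 2 = 4 remainder 1; since the remainder is 1, round up to i = 5. First occurrence in the window: #6 on November 23, 2029 (5×2 = 10 days in).
December 20, 2029 is 37 days after the start; 37 ÷ 2 = 18 remainder 1. Last occurrence in the window: #19 on December 19, 2029.
Occurrences #6 through #19: 14 in total.

14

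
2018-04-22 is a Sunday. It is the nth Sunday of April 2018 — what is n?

4th

Day 22 falls in week ⌈22/7⌉ of the month.
Days 1–7 hold the 1st Sunday, 8–14 the 2nd, 15–21 the 3rd, 22–28 the 4th, 29–31 the 5th.
22 is in the range for the 4th.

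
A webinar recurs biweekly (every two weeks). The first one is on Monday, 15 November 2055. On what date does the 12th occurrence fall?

17 April 2056

The 12th occurrence is 11 intervals after the first: 11 × 14 = 154 days after 15 November 2055.
November has 30 days — 15 days to the end of November leaves 139.
December has 31 days (108 left).
January has 31 days (77 left).
February has 29 days (48 left).
March has 31 days (17 left).
17 days into April → 17 April 2056.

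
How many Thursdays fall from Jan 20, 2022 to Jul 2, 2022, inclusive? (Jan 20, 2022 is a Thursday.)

Jan 20, 2022 is a Thursday; the first Thursday on or after it is Jan 20, 2022.
From Jan 20, 2022 to Jul 2, 2022: 11 + 28 + 31 + 30 + 31 + 30 + 2 = 163 days (rest of Jan, Feb, Mar, Apr, May, Jun, Jul).
163 ÷ 7 = 23 full weeks with remainder 2, so 23 more Thursdays after the first → 24.

24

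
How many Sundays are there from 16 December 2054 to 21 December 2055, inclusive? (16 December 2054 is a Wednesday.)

53

16 December 2054 is a Wednesday; the first Sunday on or after it is 20 December 2054 (4 days later).
From 20 December 2054 to 21 December 2055: 11 + 355 = 366 days (rest of 2054, to 21 December 2055 in 2055).
366 ÷ 7 = 52 full weeks with remainder 2, so 52 more Sundays after the first → 53.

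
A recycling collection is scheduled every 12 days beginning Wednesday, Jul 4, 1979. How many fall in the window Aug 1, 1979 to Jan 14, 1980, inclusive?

Occurrences land 12·i days after Jul 4, 1979 for i = 0, 1, 2, …
Aug 1, 1979 is 28 days after the start; 28 ÷ 12 = 2 remainder 4; since the remainder is 4, round up to i = 3. First occurrence in the window: #4 on Aug 9, 1979 (3×12 = 36 days in).
Jan 14, 1980 is 194 days after the start; 194 ÷ 12 = 16 remainder 2. Last occurrence in the window: #17 on Jan 12, 1980.
Occurrences #4 through #17: 14 in total.

14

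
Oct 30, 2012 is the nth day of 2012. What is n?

304

Days in months before Oct: 31 + 29 + 31 + 30 + 31 + 30 + 31 + 31 + 30 = 274.
Plus 30 days into Oct → day 304.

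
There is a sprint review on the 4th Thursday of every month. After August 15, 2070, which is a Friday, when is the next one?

August 28, 2070

August 2070 starts on a Friday; its first Thursday is the 7th, so the 4th Thursday is the 28th — August 28, 2070.
August 28, 2070 is after August 15, 2070, so that is the next one.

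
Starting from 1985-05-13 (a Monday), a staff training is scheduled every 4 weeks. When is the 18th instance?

1986-09-01

The 18th occurrence is 17 intervals after the first: 17 × 28 = 476 days after 1985-05-13.
May has 31 days — 18 days to the end of May leaves 458.
From end of May to end of 1985 is 214 days (244 left).
January has 31 days (213 left).
February has 28 days (185 left).
March has 31 days (154 left).
April has 30 days (124 left).
May has 31 days (93 left).
June has 30 days (63 left).
July has 31 days (32 left).
August has 31 days (1 left).
1 day into September → 1986-09-01.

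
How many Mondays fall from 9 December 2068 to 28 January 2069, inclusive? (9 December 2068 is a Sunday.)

8

9 December 2068 is a Sunday; the first Monday on or after it is 10 December 2068 (1 day later).
From 10 December 2068 to 28 January 2069: 21 + 28 = 49 days (rest of December, January).
49 ÷ 7 = 7 full weeks with remainder 0, so 7 more Mondays after the first → 8.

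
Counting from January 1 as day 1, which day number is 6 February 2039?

37

Days in months before February: 31 = 31.
Plus 6 days into February → day 37.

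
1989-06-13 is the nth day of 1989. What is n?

Days in months before June: 31 + 28 + 31 + 30 + 31 = 151.
Plus 13 days into June → day 164.

164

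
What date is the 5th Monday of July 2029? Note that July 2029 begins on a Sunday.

July 30, 2029

July 2029 begins on a Sunday, so the first Monday is July 2 (1 day later).
The 5th Monday is 4 weeks later: 2 + 28 = 30.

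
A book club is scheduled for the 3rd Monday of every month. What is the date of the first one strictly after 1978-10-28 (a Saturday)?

October 1978 starts on a Sunday; its first Monday is the 2nd, so the 3rd Monday is the 16th — 1978-10-16.
That is not after 1978-10-28, so look at November 1978.
November 1978 starts on a Wednesday; its first Monday is the 6th, so the 3rd Monday is the 20th — 1978-11-20.

1978-11-20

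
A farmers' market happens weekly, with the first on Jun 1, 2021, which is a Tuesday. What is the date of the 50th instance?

The 50th occurrence is 49 intervals after the first: 49 × 7 = 343 days after Jun 1, 2021.
Jun has 30 days — 29 days to the end of Jun leaves 314.
Jul has 31 days (283 left).
Aug has 31 days (252 left).
Sep has 30 days (222 left).
Oct has 31 days (191 left).
Nov has 30 days (161 left).
Dec has 31 days (130 left).
Jan has 31 days (99 left).
Feb has 28 days (71 left).
Mar has 31 days (40 left).
Apr has 30 days (10 left).
10 days into May → May 10, 2022.

May 10, 2022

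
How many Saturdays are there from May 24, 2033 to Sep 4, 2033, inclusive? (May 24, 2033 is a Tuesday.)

May 24, 2033 is a Tuesday; the first Saturday on or after it is May 28, 2033 (4 days later).
From May 28, 2033 to Sep 4, 2033: 3 + 30 + 31 + 31 + 4 = 99 days (rest of May, Jun, Jul, Aug, Sep).
99 ÷ 7 = 14 full weeks with remainder 1, so 14 more Saturdays after the first → 15.

15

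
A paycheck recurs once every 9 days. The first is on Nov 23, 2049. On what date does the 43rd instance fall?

The 43rd occurrence is 42 intervals after the first: 42 × 9 = 378 days after Nov 23, 2049.
Nov has 30 days — 7 days to the end of Nov leaves 371.
Dec has 31 days (340 left).
Jan has 31 days (309 left).
Feb has 28 days (281 left).
Mar has 31 days (250 left).
Apr has 30 days (220 left).
May has 31 days (189 left).
Jun has 30 days (159 left).
Jul has 31 days (128 left).
Aug has 31 days (97 left).
Sep has 30 days (67 left).
Oct has 31 days (36 left).
Nov has 30 days (6 left).
6 days into Dec → Dec 6, 2050.

Dec 6, 2050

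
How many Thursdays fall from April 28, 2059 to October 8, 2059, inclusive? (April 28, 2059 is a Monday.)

April 28, 2059 is a Monday; the first Thursday on or after it is May 1, 2059 (3 days later).
From May 1, 2059 to October 8, 2059: 30 + 30 + 31 + 31 + 30 + 8 = 160 days (rest of May, June, July, August, September, October).
160 ÷ 7 = 22 full weeks with remainder 6, so 22 more Thursdays after the first → 23.

23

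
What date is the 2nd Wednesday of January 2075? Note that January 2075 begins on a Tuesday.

9 January 2075

January 2075 begins on a Tuesday, so the first Wednesday is January 2 (1 day later).
The 2nd Wednesday is 1 weeks later: 2 + 7 = 9.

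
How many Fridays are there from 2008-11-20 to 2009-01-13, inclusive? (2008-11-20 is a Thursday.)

8

2008-11-20 is a Thursday; the first Friday on or after it is 2008-11-21 (1 day later).
From 2008-11-21 to 2009-01-13: 9 + 31 + 13 = 53 days (rest of November, December, January).
53 ÷ 7 = 7 full weeks with remainder 4, so 7 more Fridays after the first → 8.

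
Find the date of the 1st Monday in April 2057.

April 2, 2057

April 2057 begins on a Sunday, so the first Monday is April 2 (1 day later).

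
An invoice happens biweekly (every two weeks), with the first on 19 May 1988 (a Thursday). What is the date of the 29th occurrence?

The 29th occurrence is 28 intervals after the first: 28 × 14 = 392 days after 19 May 1988.
May has 31 days — 12 days to the end of May leaves 380.
June has 30 days (350 left).
July has 31 days (319 left).
August has 31 days (288 left).
September has 30 days (258 left).
October has 31 days (227 left).
November has 30 days (197 left).
December has 31 days (166 left).
January has 31 days (135 left).
February has 28 days (107 left).
March has 31 days (76 left).
April has 30 days (46 left).
May has 31 days (15 left).
15 days into June → 15 June 1989.

15 June 1989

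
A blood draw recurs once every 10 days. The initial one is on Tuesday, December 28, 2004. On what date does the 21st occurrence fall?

The 21st occurrence is 20 intervals after the first: 20 × 10 = 200 days after December 28, 2004.
December has 31 days — 3 days to the end of December leaves 197.
January has 31 days (166 left).
February has 28 days (138 left).
March has 31 days (107 left).
April has 30 days (77 left).
May has 31 days (46 left).
June has 30 days (16 left).
16 days into July → July 16, 2005.

July 16, 2005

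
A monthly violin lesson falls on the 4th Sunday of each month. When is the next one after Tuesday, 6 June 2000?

June 2000 starts on a Thursday; its first Sunday is the 4th, so the 4th Sunday is the 25th — 25 June 2000.
25 June 2000 is after 6 June 2000, so that is the next one.

25 June 2000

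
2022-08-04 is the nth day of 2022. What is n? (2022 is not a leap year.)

Days in months before August: 31 + 28 + 31 + 30 + 31 + 30 + 31 = 212.
Plus 4 days into August → day 216.

216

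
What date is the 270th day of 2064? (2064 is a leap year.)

January has 31 days (270 − 31 = 239 remain).
February has 29 days (239 − 29 = 210 remain).
March has 31 days (210 − 31 = 179 remain).
April has 30 days (179 − 30 = 149 remain).
May has 31 days (149 − 31 = 118 remain).
June has 30 days (118 − 30 = 88 remain).
July has 31 days (88 − 31 = 57 remain).
August has 31 days (57 − 31 = 26 remain).
26 into September → September 26.

2064-09-26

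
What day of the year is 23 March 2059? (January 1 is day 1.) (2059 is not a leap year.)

Days in months before March: 31 + 28 = 59.
Plus 23 days into March → day 82.

82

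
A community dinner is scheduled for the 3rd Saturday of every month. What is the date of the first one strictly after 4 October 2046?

20 October 2046

October 2046 starts on a Monday; its first Saturday is the 6th, so the 3rd Saturday is the 20th — 20 October 2046.
20 October 2046 is after 4 October 2046, so that is the next one.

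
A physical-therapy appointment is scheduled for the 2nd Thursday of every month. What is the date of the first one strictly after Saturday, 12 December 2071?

14 January 2072

December 2071 starts on a Tuesday; its first Thursday is the 3rd, so the 2nd Thursday is the 10th — 10 December 2071.
That is not after 12 December 2071, so look at January 2072.
January 2072 starts on a Friday; its first Thursday is the 7th, so the 2nd Thursday is the 14th — 14 January 2072.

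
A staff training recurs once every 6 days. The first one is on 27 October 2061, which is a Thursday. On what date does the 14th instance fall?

13 January 2062

The 14th occurrence is 13 intervals after the first: 13 × 6 = 78 days after 27 October 2061.
October has 31 days — 4 days to the end of October leaves 74.
November has 30 days (44 left).
December has 31 days (13 left).
13 days into January → 13 January 2062.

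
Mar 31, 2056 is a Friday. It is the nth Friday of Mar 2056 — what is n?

Day 31 falls in week ⌈31/7⌉ of the month.
Days 1–7 hold the 1st Friday, 8–14 the 2nd, 15–21 the 3rd, 22–28 the 4th, 29–31 the 5th.
31 is in the range for the 5th.

5th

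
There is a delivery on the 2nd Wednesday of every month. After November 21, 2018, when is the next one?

November 2018 starts on a Thursday; its first Wednesday is the 7th, so the 2nd Wednesday is the 14th — November 14, 2018.
That is not after November 21, 2018, so look at December 2018.
December 2018 starts on a Saturday; its first Wednesday is the 5th, so the 2nd Wednesday is the 12th — December 12, 2018.

December 12, 2018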